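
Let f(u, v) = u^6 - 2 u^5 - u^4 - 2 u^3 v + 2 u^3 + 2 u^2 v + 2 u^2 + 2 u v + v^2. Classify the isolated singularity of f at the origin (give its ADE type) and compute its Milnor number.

The Hessian of f at 0 has rank 2. Corank 0: nondegenerate Morse point, so A_1.

Type A1, Milnor number mu = 1.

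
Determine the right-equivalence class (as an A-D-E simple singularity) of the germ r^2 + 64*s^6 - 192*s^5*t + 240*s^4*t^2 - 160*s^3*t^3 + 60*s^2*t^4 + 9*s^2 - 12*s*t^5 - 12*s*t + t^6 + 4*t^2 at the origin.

The Hessian of f at 0 is [[18, -12, 0], [-12, 8, 0], [0, 0, 2]] with rank 2, so corank 1. A Groebner basis of the Jacobian ideal J(f) in C{s,t,r} is {t^5, s - 2*t/3, r}; counting standard monomials gives mu = 5. Corank 1: A-series; mu = 5 gives A_5.

A_{5}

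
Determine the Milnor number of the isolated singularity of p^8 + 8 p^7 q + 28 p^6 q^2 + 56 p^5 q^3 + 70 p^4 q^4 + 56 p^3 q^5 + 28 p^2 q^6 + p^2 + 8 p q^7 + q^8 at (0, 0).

7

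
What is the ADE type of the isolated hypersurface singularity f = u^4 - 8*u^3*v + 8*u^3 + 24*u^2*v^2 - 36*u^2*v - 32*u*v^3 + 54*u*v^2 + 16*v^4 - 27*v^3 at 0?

The Hessian of f at 0 has rank 0. Corank 2; j^3 = (2*u - 3*v)^3 is a perfect cube, so E-series; the 4-jet and mu = 6 give E_6.

E_{6}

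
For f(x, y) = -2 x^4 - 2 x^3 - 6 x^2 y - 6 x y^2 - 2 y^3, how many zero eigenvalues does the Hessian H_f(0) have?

2

Hessian at 0 has rank 0.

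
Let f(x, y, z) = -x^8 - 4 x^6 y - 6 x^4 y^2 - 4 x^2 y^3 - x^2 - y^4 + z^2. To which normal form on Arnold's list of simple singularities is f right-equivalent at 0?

A_{3}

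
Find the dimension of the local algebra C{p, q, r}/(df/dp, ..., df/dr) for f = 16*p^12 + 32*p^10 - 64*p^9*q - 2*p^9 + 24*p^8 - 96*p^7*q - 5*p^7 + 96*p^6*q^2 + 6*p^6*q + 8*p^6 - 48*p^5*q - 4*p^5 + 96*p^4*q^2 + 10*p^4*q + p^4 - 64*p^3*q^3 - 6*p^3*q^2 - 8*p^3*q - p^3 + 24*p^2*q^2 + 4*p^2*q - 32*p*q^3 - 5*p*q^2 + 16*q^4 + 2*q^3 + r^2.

5

The Hessian of f at 0 is [[0, 0, 0], [0, 0, 0], [0, 0, 2]] with rank 1, so corank 2. A Groebner basis of the Jacobian ideal J(f) in C{p,q,r} is {p*q^2 + p*q/4 - q^2/4, p*q/4 + q^3 - q^2/4, p^2 - 3*p*q + 2*q^2, r}; counting standard monomials gives mu = 5. Corank 2; j^3 = -(p - 2*q)*(p - q)^2 has shape L^2 M (L != M), so D-series; mu = 5 gives D_5.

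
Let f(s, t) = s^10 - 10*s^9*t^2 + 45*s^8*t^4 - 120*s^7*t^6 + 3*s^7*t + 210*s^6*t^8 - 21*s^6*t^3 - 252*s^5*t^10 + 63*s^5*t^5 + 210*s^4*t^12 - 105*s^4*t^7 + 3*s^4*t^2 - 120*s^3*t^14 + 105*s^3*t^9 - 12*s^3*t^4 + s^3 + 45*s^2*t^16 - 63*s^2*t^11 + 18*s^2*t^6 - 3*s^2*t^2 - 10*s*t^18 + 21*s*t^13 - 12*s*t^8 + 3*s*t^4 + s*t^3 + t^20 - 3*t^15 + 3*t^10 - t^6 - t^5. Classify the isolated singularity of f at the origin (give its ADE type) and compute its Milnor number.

Type E7, Milnor number mu = 7.

The Hessian of f at 0 has rank 0. Corank 2; j^3 = s^3 is a perfect cube, so E-series; the 4-jet and mu = 7 give E_7.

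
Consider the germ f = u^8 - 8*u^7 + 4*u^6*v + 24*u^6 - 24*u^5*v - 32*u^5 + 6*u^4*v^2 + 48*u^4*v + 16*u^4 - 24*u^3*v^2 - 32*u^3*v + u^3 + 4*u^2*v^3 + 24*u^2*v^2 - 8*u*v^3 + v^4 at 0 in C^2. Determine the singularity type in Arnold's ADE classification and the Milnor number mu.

Type E6, Milnor number mu = 6.

The Hessian of f at 0 has rank 0. Corank 2; j^3 = u^3 is a perfect cube, so E-series; the 4-jet and mu = 6 give E_6.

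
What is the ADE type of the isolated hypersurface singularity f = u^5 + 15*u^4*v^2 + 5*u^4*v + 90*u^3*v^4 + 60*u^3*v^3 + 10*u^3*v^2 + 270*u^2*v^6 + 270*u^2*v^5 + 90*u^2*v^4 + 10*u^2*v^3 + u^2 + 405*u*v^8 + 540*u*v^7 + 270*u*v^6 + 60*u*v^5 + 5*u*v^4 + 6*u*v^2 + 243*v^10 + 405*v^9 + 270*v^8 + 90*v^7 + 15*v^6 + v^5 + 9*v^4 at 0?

The Hessian of f at 0 is [[2, 0], [0, 0]] with rank 1, so corank 1. A Groebner basis of the Jacobian ideal J(f) in C{u,v} is {u^2, u/3 + v^2}; counting standard monomials gives mu = 4. Corank 1: A-series; mu = 4 gives A_4.

A_4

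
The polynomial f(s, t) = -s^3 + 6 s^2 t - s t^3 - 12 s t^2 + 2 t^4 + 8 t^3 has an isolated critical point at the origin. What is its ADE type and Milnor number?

Type E_{7}, Milnor number mu = 7.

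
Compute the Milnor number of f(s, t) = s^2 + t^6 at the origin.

5

The Hessian of f at 0 is [[2, 0], [0, 0]] with rank 1, so corank 1. A Groebner basis of the Jacobian ideal J(f) in C{s,t} is {t^5, s}; counting standard monomials gives mu = 5. Corank 1: A-series; mu = 5 gives A_5.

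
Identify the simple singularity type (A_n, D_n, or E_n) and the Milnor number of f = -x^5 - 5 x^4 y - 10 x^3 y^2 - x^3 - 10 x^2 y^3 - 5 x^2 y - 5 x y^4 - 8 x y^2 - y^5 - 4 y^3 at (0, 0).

Type D_{6}, Milnor number mu = 6.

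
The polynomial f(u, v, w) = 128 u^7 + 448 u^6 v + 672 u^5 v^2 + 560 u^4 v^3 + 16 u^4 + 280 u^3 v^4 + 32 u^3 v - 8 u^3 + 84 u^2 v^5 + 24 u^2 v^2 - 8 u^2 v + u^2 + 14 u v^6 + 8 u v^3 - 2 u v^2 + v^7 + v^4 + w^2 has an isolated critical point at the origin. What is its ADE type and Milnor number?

Type A_6, Milnor number mu = 6.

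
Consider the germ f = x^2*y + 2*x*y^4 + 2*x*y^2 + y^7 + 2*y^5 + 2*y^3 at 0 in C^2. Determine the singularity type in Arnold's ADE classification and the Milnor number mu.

Type D_{4}, Milnor number mu = 4.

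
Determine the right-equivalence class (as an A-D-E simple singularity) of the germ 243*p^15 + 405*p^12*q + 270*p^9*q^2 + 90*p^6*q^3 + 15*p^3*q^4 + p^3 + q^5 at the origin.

E_{8}

The Hessian of f at 0 is [[0, 0], [0, 0]] with rank 0, so corank 2. A Groebner basis of the Jacobian ideal J(f) in C{p,q} is {q^4, p^2}; counting standard monomials gives mu = 8. Corank 2; j^3 = p^3 is a perfect cube, so E-series; the 5-jet and mu = 8 give E_8.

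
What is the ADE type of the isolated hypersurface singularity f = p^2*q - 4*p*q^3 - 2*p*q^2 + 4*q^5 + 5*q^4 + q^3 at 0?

D_5

The Hessian of f at 0 has rank 0. Corank 2; j^3 = q*(p - q)^2 has shape L^2 M (L != M), so D-series; mu = 5 gives D_5.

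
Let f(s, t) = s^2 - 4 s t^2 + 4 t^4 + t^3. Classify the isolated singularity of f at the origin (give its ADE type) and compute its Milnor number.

Type A_2, Milnor number mu = 2.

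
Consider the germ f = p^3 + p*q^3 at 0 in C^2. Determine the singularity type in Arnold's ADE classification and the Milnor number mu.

Type E_7, Milnor number mu = 7.

The Hessian of f at 0 has rank 0. Corank 2; j^3 = p^3 is a perfect cube, so E-series; the 4-jet and mu = 7 give E_7.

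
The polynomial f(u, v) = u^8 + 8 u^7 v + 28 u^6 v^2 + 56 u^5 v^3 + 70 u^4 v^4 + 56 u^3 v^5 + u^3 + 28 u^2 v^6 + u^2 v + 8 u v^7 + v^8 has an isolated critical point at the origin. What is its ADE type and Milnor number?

The Hessian of f at 0 has rank 0. Corank 2; j^3 = u^2*(u + v) has shape L^2 M (L != M), so D-series; mu = 9 gives D_9.

Type D9, Milnor number mu = 9.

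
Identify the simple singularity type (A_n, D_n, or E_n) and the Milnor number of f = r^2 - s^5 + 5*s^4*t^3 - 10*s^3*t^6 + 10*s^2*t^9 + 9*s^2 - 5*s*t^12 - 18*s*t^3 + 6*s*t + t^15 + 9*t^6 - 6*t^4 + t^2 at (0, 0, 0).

Type A4, Milnor number mu = 4.

The Hessian of f at 0 is [[18, 6, 0], [6, 2, 0], [0, 0, 2]] with rank 2, so corank 1. A Groebner basis of the Jacobian ideal J(f) in C{s,t,r} is {-s + t^3 - t/3, s^2 - t^2/9, s*t + t^2/3, r}; counting standard monomials gives mu = 4. Corank 1: A-series; mu = 4 gives A_4.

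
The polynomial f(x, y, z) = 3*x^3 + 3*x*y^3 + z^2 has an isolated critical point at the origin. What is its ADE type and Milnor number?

Type E_{7}, Milnor number mu = 7.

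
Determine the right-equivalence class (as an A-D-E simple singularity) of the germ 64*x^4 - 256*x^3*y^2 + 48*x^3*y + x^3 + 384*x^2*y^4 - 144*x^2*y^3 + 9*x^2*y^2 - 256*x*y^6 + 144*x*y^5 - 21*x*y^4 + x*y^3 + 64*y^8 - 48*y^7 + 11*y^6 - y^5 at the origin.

E_7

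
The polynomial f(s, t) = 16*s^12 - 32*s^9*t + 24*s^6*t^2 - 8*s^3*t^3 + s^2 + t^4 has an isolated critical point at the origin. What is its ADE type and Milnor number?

The Hessian of f at 0 has rank 1. Corank 1: A-series; mu = 3 gives A_3.

Type A_{3}, Milnor number mu = 3.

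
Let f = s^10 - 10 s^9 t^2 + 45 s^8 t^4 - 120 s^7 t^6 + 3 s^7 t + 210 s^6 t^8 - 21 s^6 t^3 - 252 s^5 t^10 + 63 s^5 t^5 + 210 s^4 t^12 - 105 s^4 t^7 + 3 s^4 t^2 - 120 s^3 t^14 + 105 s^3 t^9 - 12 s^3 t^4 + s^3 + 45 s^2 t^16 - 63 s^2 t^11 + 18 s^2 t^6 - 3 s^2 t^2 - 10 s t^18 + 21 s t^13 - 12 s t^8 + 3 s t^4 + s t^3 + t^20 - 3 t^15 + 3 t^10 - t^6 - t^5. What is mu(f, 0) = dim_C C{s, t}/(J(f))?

7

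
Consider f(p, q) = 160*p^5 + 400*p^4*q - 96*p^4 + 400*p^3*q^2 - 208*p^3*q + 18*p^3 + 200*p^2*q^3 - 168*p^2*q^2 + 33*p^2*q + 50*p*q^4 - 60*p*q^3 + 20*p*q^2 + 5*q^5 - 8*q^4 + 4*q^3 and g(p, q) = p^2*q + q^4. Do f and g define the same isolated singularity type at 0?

No.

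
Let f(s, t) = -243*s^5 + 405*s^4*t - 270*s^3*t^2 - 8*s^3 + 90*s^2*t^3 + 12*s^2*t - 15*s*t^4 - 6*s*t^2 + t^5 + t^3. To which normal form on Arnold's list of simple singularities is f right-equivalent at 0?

The Hessian of f at 0 has rank 0. Corank 2; j^3 = -(2*s - t)^3 is a perfect cube, so E-series; the 5-jet and mu = 8 give E_8.

E8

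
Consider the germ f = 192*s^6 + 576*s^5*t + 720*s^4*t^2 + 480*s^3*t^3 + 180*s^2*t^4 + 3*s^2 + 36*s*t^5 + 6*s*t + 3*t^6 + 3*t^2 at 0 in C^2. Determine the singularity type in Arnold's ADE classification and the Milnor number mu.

The Hessian of f at 0 has rank 1. Corank 1: A-series; mu = 5 gives A_5.

Type A_5, Milnor number mu = 5.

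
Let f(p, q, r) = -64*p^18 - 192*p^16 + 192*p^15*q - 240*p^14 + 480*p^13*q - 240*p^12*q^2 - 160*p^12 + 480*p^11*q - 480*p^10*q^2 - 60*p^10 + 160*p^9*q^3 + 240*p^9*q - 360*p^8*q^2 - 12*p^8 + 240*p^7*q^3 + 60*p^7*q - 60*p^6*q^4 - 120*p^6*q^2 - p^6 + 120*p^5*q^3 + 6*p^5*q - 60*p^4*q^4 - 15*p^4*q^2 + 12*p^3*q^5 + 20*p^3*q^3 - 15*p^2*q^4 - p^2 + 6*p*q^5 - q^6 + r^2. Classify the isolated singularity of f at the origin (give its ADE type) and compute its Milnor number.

The Hessian of f at 0 has rank 2. Corank 1: A-series; mu = 5 gives A_5.

Type A_{5}, Milnor number mu = 5.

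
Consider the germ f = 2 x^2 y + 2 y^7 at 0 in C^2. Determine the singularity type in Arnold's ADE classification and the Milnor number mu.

Type D_8, Milnor number mu = 8.

The Hessian of f at 0 has rank 0. Corank 2; j^3 = 2*x^2*y has shape L^2 M (L != M), so D-series; mu = 8 gives D_8.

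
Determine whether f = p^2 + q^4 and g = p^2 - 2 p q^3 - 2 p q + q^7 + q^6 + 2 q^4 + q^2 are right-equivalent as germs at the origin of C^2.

No.

The Hessian of f at 0 has rank 1. Corank 1: A-series; mu = 3 gives A_3. The Hessian of g at 0 has rank 1. Corank 1: A-series; mu = 6 gives A_6. f is A_3 but g is A_6, hence not right-equivalent.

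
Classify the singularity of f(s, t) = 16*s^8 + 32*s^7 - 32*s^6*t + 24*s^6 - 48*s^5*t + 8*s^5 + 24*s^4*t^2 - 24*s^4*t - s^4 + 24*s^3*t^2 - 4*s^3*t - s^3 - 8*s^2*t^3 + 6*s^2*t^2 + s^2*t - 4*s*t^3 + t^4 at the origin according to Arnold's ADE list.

D_5

The Hessian of f at 0 has rank 0. Corank 2; j^3 = -s^2*(s - t) has shape L^2 M (L != M), so D-series; mu = 5 gives D_5.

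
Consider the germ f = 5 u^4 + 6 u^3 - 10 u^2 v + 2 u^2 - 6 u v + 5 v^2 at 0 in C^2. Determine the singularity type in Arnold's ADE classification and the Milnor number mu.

Type A1, Milnor number mu = 1.

The Hessian of f at 0 has rank 2. Corank 0: nondegenerate Morse point, so A_1.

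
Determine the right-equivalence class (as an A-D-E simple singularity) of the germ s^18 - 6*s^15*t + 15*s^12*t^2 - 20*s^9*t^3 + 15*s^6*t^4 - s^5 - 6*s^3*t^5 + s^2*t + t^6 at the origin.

The Hessian of f at 0 is [[0, 0], [0, 0]] with rank 0, so corank 2. A Groebner basis of the Jacobian ideal J(f) in C{s,t} is {s^2/6 + t^5, s^3, s*t}; counting standard monomials gives mu = 7. Corank 2; j^3 = s^2*t has shape L^2 M (L != M), so D-series; mu = 7 gives D_7.

D_{7}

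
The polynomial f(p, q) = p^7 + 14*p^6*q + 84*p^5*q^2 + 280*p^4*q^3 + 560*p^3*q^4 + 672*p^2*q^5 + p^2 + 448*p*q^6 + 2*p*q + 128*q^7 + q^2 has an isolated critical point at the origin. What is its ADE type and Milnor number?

The Hessian of f at 0 is [[2, 2], [2, 2]] with rank 1, so corank 1. A Groebner basis of the Jacobian ideal J(f) in C{p,q} is {q^6, p + q}; counting standard monomials gives mu = 6. Corank 1: A-series; mu = 6 gives A_6.

Type A_{6}, Milnor number mu = 6.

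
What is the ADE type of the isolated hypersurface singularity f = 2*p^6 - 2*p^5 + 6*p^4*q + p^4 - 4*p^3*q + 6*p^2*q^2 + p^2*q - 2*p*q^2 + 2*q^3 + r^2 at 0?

D_{4}

The Hessian of f at 0 is [[0, 0, 0], [0, 0, 0], [0, 0, 2]] with rank 1, so corank 2. A Groebner basis of the Jacobian ideal J(f) in C{p,q,r} is {q^3, p^2 + 2*q^2, p*q - q^2, r}; counting standard monomials gives mu = 4. Corank 2; j^3 = q*(p^2 - 2*p*q + 2*q^2) splits into three distinct lines over C (the quadratic factor has nonzero discriminant), so D_4.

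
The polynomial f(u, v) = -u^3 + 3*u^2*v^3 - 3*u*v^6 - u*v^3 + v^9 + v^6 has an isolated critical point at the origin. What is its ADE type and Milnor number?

Type E7, Milnor number mu = 7.

The Hessian of f at 0 has rank 0. Corank 2; j^3 = -u^3 is a perfect cube, so E-series; the 4-jet and mu = 7 give E_7.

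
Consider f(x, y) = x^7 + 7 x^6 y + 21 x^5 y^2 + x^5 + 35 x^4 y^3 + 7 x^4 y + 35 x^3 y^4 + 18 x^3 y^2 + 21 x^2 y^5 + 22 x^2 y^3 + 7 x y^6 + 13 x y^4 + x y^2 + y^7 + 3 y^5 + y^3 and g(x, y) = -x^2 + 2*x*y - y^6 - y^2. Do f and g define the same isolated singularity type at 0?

No.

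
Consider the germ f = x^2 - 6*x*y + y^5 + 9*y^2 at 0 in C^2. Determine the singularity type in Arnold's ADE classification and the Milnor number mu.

The Hessian of f at 0 is [[2, -6], [-6, 18]] with rank 1, so corank 1. A Groebner basis of the Jacobian ideal J(f) in C{x,y} is {y^4, x - 3*y}; counting standard monomials gives mu = 4. Corank 1: A-series; mu = 4 gives A_4.

Type A_4, Milnor number mu = 4.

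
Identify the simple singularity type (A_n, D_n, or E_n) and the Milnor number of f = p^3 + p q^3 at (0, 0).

Type E_7, Milnor number mu = 7.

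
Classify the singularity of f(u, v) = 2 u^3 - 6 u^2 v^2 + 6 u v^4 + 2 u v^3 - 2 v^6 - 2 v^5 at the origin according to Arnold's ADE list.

E_7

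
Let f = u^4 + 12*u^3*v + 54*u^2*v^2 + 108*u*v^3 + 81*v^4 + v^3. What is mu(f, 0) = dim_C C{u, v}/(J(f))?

6

The Hessian of f at 0 has rank 0. Corank 2; j^3 = v^3 is a perfect cube, so E-series; the 4-jet and mu = 6 give E_6.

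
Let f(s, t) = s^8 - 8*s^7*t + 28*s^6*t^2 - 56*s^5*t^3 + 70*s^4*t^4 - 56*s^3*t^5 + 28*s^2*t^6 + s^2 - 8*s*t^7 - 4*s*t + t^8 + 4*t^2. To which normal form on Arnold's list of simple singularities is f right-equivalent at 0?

The Hessian of f at 0 is [[2, -4], [-4, 8]] with rank 1, so corank 1. A Groebner basis of the Jacobian ideal J(f) in C{s,t} is {t^7, s - 2*t}; counting standard monomials gives mu = 7. Corank 1: A-series; mu = 7 gives A_7.

A_{7}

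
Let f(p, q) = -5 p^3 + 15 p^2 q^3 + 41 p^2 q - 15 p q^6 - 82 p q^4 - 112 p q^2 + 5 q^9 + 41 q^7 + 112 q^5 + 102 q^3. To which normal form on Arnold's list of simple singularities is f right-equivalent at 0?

D_{4}

The Hessian of f at 0 is [[0, 0], [0, 0]] with rank 0, so corank 2. A Groebner basis of the Jacobian ideal J(f) in C{p,q} is {q^3, p^2 + 2*q^2, p*q - q^2}; counting standard monomials gives mu = 4. Corank 2; j^3 = -(p - 3*q)*(5*p^2 - 26*p*q + 34*q^2) splits into three distinct lines over C (the quadratic factor has nonzero discriminant), so D_4.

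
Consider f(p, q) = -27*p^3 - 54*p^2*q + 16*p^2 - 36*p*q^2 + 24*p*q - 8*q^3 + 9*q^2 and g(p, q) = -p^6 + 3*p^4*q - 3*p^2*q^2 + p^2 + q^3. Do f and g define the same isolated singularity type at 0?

Yes.

The Hessian of f at 0 is [[32, 24], [24, 18]] with rank 1, so corank 1. A Groebner basis of the Jacobian ideal J(f) in C{p,q} is {q^2, p + 3*q/4}; counting standard monomials gives mu = 2. Corank 1: A-series; mu = 2 gives A_2. The Hessian of g at 0 is [[2, 0], [0, 0]] with rank 1, so corank 1. A Groebner basis of the Jacobian ideal J(g) in C{p,q} is {q^2, p}; counting standard monomials gives mu = 2. Corank 1: A-series; mu = 2 gives A_2. Both have type A_2, hence right-equivalent.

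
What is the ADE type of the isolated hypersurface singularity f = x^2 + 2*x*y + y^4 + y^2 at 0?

A_3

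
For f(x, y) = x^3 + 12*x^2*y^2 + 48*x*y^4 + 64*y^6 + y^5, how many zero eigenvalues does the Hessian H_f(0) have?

The Hessian at 0 is [[0, 0], [0, 0]] of rank 0; hence corank 2.

2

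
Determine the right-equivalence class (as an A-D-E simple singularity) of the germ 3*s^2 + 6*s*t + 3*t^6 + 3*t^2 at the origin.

A_5

The Hessian of f at 0 has rank 1. Corank 1: A-series; mu = 5 gives A_5.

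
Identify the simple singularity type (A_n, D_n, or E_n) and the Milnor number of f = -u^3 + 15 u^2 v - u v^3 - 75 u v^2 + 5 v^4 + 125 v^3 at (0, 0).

Type E_7, Milnor number mu = 7.

The Hessian of f at 0 has rank 0. Corank 2; j^3 = -(u - 5*v)^3 is a perfect cube, so E-series; the 4-jet and mu = 7 give E_7.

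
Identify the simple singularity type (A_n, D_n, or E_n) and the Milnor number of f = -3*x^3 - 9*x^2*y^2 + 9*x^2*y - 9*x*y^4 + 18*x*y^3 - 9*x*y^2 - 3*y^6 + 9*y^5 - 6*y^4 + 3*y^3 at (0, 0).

Type E_6, Milnor number mu = 6.

The Hessian of f at 0 has rank 0. Corank 2; j^3 = -3*(x - y)^3 is a perfect cube, so E-series; the 4-jet and mu = 6 give E_6.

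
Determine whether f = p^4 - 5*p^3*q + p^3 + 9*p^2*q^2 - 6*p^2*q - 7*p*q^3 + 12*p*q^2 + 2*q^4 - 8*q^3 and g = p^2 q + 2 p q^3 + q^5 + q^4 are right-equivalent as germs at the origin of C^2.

No.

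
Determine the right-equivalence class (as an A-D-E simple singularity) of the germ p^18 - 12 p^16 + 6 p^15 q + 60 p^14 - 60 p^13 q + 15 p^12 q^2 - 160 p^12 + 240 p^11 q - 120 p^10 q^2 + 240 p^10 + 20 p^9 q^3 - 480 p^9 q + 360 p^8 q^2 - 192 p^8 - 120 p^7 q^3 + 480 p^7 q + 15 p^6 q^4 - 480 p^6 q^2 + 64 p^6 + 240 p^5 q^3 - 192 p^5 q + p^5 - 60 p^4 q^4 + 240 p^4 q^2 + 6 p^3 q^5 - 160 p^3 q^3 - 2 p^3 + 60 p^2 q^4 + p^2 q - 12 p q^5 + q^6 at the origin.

D_7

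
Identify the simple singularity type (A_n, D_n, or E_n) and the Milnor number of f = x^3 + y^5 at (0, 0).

Type E_{8}, Milnor number mu = 8.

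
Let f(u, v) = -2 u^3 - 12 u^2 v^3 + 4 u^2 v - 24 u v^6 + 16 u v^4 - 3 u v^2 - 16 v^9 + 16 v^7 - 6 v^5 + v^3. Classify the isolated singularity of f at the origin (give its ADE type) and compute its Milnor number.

Type D4, Milnor number mu = 4.

The Hessian of f at 0 has rank 0. Corank 2; j^3 = -(u - v)*(2*u^2 - 2*u*v + v^2) splits into three distinct lines over C (the quadratic factor has nonzero discriminant), so D_4.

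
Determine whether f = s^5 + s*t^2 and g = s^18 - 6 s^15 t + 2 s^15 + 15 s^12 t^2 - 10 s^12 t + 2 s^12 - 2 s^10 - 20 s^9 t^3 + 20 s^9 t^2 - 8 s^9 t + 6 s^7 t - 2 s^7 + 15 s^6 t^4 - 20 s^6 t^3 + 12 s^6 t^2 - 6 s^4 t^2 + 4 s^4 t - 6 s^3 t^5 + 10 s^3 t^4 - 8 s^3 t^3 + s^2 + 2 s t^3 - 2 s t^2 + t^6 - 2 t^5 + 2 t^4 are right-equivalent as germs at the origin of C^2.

No.

The Hessian of f at 0 has rank 0. Corank 2; j^3 = s*t^2 has shape L^2 M (L != M), so D-series; mu = 6 gives D_6. The Hessian of g at 0 has rank 1. Corank 1: A-series; mu = 3 gives A_3. f is D_6 but g is A_3, hence not right-equivalent.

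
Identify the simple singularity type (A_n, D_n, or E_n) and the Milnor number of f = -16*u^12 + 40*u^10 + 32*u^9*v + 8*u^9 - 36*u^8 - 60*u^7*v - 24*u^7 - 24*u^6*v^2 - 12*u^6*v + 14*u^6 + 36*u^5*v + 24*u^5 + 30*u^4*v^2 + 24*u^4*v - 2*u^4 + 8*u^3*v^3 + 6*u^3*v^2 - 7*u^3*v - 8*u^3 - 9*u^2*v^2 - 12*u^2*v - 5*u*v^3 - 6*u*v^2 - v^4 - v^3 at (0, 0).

Type E_{7}, Milnor number mu = 7.

The Hessian of f at 0 has rank 0. Corank 2; j^3 = -(2*u + v)^3 is a perfect cube, so E-series; the 4-jet and mu = 7 give E_7.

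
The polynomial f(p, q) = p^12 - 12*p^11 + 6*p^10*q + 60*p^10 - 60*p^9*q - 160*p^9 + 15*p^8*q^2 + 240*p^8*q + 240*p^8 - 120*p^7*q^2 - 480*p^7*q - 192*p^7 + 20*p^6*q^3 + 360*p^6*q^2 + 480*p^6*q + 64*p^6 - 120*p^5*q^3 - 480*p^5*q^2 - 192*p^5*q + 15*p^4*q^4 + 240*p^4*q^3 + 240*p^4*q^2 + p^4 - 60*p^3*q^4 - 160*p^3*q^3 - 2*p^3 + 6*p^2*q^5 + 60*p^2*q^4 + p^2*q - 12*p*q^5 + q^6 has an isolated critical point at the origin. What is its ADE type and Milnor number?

The Hessian of f at 0 has rank 0. Corank 2; j^3 = -p^2*(2*p - q) has shape L^2 M (L != M), so D-series; mu = 7 gives D_7.

Type D7, Milnor number mu = 7.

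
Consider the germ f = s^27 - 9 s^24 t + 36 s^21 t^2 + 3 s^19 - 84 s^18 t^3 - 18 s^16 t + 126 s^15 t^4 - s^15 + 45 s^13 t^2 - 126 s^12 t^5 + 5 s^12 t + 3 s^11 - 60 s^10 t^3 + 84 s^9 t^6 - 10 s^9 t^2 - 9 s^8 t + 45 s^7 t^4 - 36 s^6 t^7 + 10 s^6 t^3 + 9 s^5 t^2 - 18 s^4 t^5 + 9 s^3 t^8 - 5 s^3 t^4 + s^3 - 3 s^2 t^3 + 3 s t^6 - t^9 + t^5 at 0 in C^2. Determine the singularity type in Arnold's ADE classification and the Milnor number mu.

The Hessian of f at 0 is [[0, 0], [0, 0]] with rank 0, so corank 2. A Groebner basis of the Jacobian ideal J(f) in C{s,t} is {-s^2/2 + s*t^3, t^4, s^3, s^2*t}; counting standard monomials gives mu = 8. Corank 2; j^3 = s^3 is a perfect cube, so E-series; the 5-jet and mu = 8 give E_8.

Type E8, Milnor number mu = 8.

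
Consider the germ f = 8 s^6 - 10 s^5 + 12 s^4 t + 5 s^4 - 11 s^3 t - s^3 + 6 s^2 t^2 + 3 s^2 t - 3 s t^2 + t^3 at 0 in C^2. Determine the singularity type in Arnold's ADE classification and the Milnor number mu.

Type E_{7}, Milnor number mu = 7.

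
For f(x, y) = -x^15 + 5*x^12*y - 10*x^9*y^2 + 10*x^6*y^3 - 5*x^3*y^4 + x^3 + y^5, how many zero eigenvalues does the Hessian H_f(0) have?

2

Hessian at 0 has rank 0.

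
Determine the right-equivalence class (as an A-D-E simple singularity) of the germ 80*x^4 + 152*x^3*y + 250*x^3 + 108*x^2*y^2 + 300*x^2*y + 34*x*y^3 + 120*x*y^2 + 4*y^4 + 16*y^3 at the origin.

The Hessian of f at 0 is [[0, 0], [0, 0]] with rank 0, so corank 2. A Groebner basis of the Jacobian ideal J(f) in C{x,y} is {1171875*x^2/4 + 234375*x*y + y^4 + 125*y^3/4 + 46875*y^2, x^3 + 675*x^2/2 + 270*x*y + y^3/10 + 54*y^2, x^2*y - 2125*x^2/4 - 425*x*y - 13*y^3/60 - 85*y^2, 625*x^2 + x*y^2 + 500*x*y + 7*y^3/15 + 100*y^2}; counting standard monomials gives mu = 7. Corank 2; j^3 = 2*(5*x + 2*y)^3 is a perfect cube, so E-series; the 4-jet and mu = 7 give E_7.

E7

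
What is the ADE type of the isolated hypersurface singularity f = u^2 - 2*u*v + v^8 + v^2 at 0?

The Hessian of f at 0 has rank 1. Corank 1: A-series; mu = 7 gives A_7.

A7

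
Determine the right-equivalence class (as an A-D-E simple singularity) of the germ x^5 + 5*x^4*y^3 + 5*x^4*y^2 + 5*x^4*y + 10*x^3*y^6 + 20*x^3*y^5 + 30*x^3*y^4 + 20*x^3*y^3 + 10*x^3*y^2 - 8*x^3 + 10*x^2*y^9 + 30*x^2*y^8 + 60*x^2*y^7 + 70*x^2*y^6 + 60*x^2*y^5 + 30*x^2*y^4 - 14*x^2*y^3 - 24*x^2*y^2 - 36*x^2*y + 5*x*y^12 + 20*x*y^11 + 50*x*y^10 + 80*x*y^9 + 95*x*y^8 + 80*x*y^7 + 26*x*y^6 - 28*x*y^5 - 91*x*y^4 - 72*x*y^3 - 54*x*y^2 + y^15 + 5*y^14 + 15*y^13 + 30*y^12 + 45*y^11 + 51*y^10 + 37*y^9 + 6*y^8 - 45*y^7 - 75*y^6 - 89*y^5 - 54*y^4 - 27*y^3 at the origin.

E_8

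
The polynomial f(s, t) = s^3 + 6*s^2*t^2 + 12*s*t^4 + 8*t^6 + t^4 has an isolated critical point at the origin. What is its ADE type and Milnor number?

Type E_6, Milnor number mu = 6.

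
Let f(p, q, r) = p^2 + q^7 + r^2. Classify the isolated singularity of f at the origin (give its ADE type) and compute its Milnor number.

The Hessian of f at 0 has rank 2. Corank 1: A-series; mu = 6 gives A_6.

Type A_6, Milnor number mu = 6.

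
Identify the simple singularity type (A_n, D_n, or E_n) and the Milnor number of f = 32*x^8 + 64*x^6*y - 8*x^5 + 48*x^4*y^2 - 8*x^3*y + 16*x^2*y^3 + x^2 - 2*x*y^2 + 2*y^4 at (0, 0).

Type A_{3}, Milnor number mu = 3.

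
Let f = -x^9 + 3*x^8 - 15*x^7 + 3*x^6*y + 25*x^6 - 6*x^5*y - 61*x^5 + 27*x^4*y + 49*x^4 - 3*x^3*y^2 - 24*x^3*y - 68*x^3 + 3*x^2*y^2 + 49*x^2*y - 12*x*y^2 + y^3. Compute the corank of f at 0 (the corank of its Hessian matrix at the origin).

2

The Hessian at 0 is [[0, 0], [0, 0]] of rank 0; hence corank 2.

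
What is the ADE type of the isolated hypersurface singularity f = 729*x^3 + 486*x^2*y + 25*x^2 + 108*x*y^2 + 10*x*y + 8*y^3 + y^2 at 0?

The Hessian of f at 0 has rank 1. Corank 1: A-series; mu = 2 gives A_2.

A2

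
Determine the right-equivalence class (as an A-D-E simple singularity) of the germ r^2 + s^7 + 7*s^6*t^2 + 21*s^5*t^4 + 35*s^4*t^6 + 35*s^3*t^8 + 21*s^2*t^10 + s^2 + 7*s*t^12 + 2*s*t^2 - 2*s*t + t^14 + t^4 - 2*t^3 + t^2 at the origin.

A6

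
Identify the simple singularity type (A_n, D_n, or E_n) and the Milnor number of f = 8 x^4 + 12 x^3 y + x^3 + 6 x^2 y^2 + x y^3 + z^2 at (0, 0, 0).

Type E_7, Milnor number mu = 7.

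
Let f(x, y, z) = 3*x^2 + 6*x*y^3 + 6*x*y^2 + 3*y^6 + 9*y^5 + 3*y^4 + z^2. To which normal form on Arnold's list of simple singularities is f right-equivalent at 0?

The Hessian of f at 0 has rank 2. Corank 1: A-series; mu = 4 gives A_4.

A4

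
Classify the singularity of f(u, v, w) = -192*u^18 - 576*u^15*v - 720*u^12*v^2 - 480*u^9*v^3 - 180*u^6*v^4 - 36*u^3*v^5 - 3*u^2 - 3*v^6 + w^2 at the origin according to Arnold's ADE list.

The Hessian of f at 0 has rank 2. Corank 1: A-series; mu = 5 gives A_5.

A_{5}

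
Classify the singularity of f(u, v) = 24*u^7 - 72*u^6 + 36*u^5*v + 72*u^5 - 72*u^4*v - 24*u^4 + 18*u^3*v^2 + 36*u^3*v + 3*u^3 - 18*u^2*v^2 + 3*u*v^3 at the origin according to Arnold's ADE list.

E_7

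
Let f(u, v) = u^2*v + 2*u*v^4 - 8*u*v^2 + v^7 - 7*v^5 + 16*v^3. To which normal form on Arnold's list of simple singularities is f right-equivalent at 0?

D_6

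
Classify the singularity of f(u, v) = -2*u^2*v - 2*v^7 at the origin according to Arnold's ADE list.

D8

The Hessian of f at 0 has rank 0. Corank 2; j^3 = -2*u^2*v has shape L^2 M (L != M), so D-series; mu = 8 gives D_8.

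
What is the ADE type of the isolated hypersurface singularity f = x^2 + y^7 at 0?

A_6

The Hessian of f at 0 is [[2, 0], [0, 0]] with rank 1, so corank 1. A Groebner basis of the Jacobian ideal J(f) in C{x,y} is {y^6, x}; counting standard monomials gives mu = 6. Corank 1: A-series; mu = 6 gives A_6.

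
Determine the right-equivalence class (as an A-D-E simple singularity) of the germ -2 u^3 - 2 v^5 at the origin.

The Hessian of f at 0 has rank 0. Corank 2; j^3 = -2*u^3 is a perfect cube, so E-series; the 5-jet and mu = 8 give E_8.

E_{8}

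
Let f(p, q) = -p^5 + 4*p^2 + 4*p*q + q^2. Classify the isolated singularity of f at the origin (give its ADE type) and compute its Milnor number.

Type A_4, Milnor number mu = 4.

The Hessian of f at 0 is [[8, 4], [4, 2]] with rank 1, so corank 1. A Groebner basis of the Jacobian ideal J(f) in C{p,q} is {q^4, p + q/2}; counting standard monomials gives mu = 4. Corank 1: A-series; mu = 4 gives A_4.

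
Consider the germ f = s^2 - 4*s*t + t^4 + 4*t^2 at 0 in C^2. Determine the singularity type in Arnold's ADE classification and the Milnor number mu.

Type A_3, Milnor number mu = 3.

The Hessian of f at 0 is [[2, -4], [-4, 8]] with rank 1, so corank 1. A Groebner basis of the Jacobian ideal J(f) in C{s,t} is {t^3, s - 2*t}; counting standard monomials gives mu = 3. Corank 1: A-series; mu = 3 gives A_3.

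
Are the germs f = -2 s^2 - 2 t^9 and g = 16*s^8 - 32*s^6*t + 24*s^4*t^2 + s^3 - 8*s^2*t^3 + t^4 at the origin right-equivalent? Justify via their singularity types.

No.

The Hessian of f at 0 has rank 1. Corank 1: A-series; mu = 8 gives A_8. The Hessian of g at 0 has rank 0. Corank 2; j^3 = s^3 is a perfect cube, so E-series; the 4-jet and mu = 6 give E_6. f is A_8 but g is E_6, hence not right-equivalent.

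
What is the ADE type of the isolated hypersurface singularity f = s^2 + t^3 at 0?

A_2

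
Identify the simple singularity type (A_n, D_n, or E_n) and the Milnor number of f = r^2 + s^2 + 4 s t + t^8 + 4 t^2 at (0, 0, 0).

The Hessian of f at 0 has rank 2. Corank 1: A-series; mu = 7 gives A_7.

Type A7, Milnor number mu = 7.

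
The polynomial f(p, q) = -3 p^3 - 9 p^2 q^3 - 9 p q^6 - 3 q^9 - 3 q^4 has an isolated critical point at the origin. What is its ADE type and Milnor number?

The Hessian of f at 0 is [[0, 0], [0, 0]] with rank 0, so corank 2. A Groebner basis of the Jacobian ideal J(f) in C{p,q} is {q^3, p^2}; counting standard monomials gives mu = 6. Corank 2; j^3 = -3*p^3 is a perfect cube, so E-series; the 4-jet and mu = 6 give E_6.

Type E_6, Milnor number mu = 6.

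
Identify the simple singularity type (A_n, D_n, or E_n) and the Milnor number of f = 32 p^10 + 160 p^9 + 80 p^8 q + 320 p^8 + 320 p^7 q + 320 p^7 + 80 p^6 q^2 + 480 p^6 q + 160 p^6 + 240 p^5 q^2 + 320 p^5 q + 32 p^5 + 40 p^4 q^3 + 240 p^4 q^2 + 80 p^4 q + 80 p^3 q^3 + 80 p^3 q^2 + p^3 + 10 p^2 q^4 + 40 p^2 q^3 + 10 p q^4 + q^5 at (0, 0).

The Hessian of f at 0 is [[0, 0], [0, 0]] with rank 0, so corank 2. A Groebner basis of the Jacobian ideal J(f) in C{p,q} is {q^5, p*q^3 + q^4/8, p^2}; counting standard monomials gives mu = 8. Corank 2; j^3 = p^3 is a perfect cube, so E-series; the 5-jet and mu = 8 give E_8.

Type E_{8}, Milnor number mu = 8.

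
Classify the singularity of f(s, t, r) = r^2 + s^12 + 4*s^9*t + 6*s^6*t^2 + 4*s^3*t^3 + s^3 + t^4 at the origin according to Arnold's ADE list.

E_{6}

The Hessian of f at 0 has rank 1. Corank 2; j^3 = s^3 is a perfect cube, so E-series; the 4-jet and mu = 6 give E_6.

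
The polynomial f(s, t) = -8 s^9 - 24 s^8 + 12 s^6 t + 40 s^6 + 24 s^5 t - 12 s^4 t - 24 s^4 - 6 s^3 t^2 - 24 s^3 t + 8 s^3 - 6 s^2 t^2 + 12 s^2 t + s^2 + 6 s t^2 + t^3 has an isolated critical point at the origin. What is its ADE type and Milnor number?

The Hessian of f at 0 is [[2, 0], [0, 0]] with rank 1, so corank 1. A Groebner basis of the Jacobian ideal J(f) in C{s,t} is {t^2, s}; counting standard monomials gives mu = 2. Corank 1: A-series; mu = 2 gives A_2.

Type A2, Milnor number mu = 2.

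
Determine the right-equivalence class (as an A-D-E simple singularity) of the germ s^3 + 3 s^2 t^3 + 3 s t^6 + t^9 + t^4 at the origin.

The Hessian of f at 0 is [[0, 0], [0, 0]] with rank 0, so corank 2. A Groebner basis of the Jacobian ideal J(f) in C{s,t} is {t^3, s^2}; counting standard monomials gives mu = 6. Corank 2; j^3 = s^3 is a perfect cube, so E-series; the 4-jet and mu = 6 give E_6.

E6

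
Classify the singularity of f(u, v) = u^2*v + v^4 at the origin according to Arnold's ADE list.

D_5

The Hessian of f at 0 is [[0, 0], [0, 0]] with rank 0, so corank 2. A Groebner basis of the Jacobian ideal J(f) in C{u,v} is {u^3, u^2/4 + v^3, u*v}; counting standard monomials gives mu = 5. Corank 2; j^3 = u^2*v has shape L^2 M (L != M), so D-series; mu = 5 gives D_5.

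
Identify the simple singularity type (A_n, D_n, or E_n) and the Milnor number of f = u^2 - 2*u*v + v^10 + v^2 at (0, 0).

The Hessian of f at 0 is [[2, -2], [-2, 2]] with rank 1, so corank 1. A Groebner basis of the Jacobian ideal J(f) in C{u,v} is {v^9, u - v}; counting standard monomials gives mu = 9. Corank 1: A-series; mu = 9 gives A_9.

Type A_{9}, Milnor number mu = 9.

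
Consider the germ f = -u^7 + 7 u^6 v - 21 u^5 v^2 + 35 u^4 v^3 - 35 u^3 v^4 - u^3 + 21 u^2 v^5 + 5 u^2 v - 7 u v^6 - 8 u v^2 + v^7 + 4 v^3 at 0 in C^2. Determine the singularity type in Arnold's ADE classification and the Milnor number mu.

The Hessian of f at 0 is [[0, 0], [0, 0]] with rank 0, so corank 2. A Groebner basis of the Jacobian ideal J(f) in C{u,v} is {-u*v/7 + v^6 + 2*v^2/7, u*v^2 - 2*v^3, u^2 - 3*u*v + 2*v^2}; counting standard monomials gives mu = 8. Corank 2; j^3 = -(u - 2*v)^2*(u - v) has shape L^2 M (L != M), so D-series; mu = 8 gives D_8.

Type D8, Milnor number mu = 8.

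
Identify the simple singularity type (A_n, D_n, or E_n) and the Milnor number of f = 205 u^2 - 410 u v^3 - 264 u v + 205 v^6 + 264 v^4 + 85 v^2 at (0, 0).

Type A_1, Milnor number mu = 1.

The Hessian of f at 0 is [[410, -264], [-264, 170]] with rank 2, so corank 0. A Groebner basis of the Jacobian ideal J(f) in C{u,v} is {u, v}; counting standard monomials gives mu = 1. Corank 0: nondegenerate Morse point, so A_1.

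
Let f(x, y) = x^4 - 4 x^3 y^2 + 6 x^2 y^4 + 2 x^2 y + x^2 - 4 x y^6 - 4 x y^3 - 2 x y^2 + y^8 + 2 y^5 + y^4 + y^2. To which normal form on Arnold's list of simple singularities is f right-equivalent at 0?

The Hessian of f at 0 has rank 2. Corank 0: nondegenerate Morse point, so A_1.

A1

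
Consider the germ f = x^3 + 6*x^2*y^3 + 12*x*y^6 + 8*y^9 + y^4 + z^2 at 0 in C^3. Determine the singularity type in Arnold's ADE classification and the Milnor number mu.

Type E_6, Milnor number mu = 6.

The Hessian of f at 0 has rank 1. Corank 2; j^3 = x^3 is a perfect cube, so E-series; the 4-jet and mu = 6 give E_6.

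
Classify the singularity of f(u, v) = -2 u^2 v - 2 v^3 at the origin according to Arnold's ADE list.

D_{4}

The Hessian of f at 0 has rank 0. Corank 2; j^3 = -2*v*(u^2 + v^2) splits into three distinct lines over C (the quadratic factor has nonzero discriminant), so D_4.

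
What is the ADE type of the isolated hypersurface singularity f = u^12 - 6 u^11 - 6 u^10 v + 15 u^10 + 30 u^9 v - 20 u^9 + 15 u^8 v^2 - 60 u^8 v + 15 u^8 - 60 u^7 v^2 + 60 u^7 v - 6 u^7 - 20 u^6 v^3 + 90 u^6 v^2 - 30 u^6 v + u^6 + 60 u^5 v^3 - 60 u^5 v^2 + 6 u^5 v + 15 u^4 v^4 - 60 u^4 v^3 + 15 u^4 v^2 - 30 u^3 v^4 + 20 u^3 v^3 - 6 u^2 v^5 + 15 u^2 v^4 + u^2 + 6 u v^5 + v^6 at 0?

A5

The Hessian of f at 0 is [[2, 0], [0, 0]] with rank 1, so corank 1. A Groebner basis of the Jacobian ideal J(f) in C{u,v} is {v^5, u}; counting standard monomials gives mu = 5. Corank 1: A-series; mu = 5 gives A_5.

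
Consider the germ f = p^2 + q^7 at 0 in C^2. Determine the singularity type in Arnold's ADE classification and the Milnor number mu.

Type A_{6}, Milnor number mu = 6.

The Hessian of f at 0 is [[2, 0], [0, 0]] with rank 1, so corank 1. A Groebner basis of the Jacobian ideal J(f) in C{p,q} is {q^6, p}; counting standard monomials gives mu = 6. Corank 1: A-series; mu = 6 gives A_6.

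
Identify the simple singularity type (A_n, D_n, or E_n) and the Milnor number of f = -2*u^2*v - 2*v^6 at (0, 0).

The Hessian of f at 0 is [[0, 0], [0, 0]] with rank 0, so corank 2. A Groebner basis of the Jacobian ideal J(f) in C{u,v} is {u^2/6 + v^5, u^3, u*v}; counting standard monomials gives mu = 7. Corank 2; j^3 = -2*u^2*v has shape L^2 M (L != M), so D-series; mu = 7 gives D_7.

Type D_7, Milnor number mu = 7.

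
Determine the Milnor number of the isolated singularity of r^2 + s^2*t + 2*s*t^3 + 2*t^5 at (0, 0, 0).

6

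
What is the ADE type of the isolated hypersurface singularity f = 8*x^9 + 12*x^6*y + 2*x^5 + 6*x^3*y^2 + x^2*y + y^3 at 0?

The Hessian of f at 0 has rank 0. Corank 2; j^3 = y*(x^2 + y^2) splits into three distinct lines over C (the quadratic factor has nonzero discriminant), so D_4.

D4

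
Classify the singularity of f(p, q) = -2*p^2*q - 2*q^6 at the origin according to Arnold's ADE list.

The Hessian of f at 0 is [[0, 0], [0, 0]] with rank 0, so corank 2. A Groebner basis of the Jacobian ideal J(f) in C{p,q} is {p^2/6 + q^5, p^3, p*q}; counting standard monomials gives mu = 7. Corank 2; j^3 = -2*p^2*q has shape L^2 M (L != M), so D-series; mu = 7 gives D_7.

D_7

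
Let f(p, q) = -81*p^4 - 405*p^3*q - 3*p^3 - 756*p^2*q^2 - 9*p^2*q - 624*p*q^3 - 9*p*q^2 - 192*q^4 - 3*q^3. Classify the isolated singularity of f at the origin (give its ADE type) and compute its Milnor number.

Type E7, Milnor number mu = 7.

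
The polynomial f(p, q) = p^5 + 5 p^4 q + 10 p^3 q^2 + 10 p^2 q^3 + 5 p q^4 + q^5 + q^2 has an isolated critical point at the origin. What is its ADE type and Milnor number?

The Hessian of f at 0 has rank 1. Corank 1: A-series; mu = 4 gives A_4.

Type A4, Milnor number mu = 4.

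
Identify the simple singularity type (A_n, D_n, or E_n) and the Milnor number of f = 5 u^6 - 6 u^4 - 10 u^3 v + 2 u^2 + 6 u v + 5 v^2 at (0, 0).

Type A_1, Milnor number mu = 1.

The Hessian of f at 0 has rank 2. Corank 0: nondegenerate Morse point, so A_1.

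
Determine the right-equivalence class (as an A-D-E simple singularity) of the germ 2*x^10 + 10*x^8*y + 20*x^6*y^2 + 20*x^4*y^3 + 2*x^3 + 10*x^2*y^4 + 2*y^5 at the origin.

The Hessian of f at 0 has rank 0. Corank 2; j^3 = 2*x^3 is a perfect cube, so E-series; the 5-jet and mu = 8 give E_8.

E_8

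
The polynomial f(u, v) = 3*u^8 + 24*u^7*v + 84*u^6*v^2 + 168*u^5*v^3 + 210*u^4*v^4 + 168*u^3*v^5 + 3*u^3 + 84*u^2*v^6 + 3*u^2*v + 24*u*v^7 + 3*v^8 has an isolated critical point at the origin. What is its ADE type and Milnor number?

The Hessian of f at 0 has rank 0. Corank 2; j^3 = 3*u^2*(u + v) has shape L^2 M (L != M), so D-series; mu = 9 gives D_9.

Type D_{9}, Milnor number mu = 9.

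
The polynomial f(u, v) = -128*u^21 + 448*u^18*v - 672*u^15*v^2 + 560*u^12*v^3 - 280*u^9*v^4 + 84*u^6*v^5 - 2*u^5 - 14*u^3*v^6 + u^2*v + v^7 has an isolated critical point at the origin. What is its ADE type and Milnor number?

Type D8, Milnor number mu = 8.

The Hessian of f at 0 is [[0, 0], [0, 0]] with rank 0, so corank 2. A Groebner basis of the Jacobian ideal J(f) in C{u,v} is {u^2/7 + v^6, u^3, u*v}; counting standard monomials gives mu = 8. Corank 2; j^3 = u^2*v has shape L^2 M (L != M), so D-series; mu = 8 gives D_8.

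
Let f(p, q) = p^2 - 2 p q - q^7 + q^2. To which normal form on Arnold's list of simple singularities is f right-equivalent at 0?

A_{6}

The Hessian of f at 0 is [[2, -2], [-2, 2]] with rank 1, so corank 1. A Groebner basis of the Jacobian ideal J(f) in C{p,q} is {q^6, p - q}; counting standard monomials gives mu = 6. Corank 1: A-series; mu = 6 gives A_6.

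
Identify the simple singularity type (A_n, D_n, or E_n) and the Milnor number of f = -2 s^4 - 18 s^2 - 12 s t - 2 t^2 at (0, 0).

The Hessian of f at 0 is [[-36, -12], [-12, -4]] with rank 1, so corank 1. A Groebner basis of the Jacobian ideal J(f) in C{s,t} is {t^3, s + t/3}; counting standard monomials gives mu = 3. Corank 1: A-series; mu = 3 gives A_3.

Type A_3, Milnor number mu = 3.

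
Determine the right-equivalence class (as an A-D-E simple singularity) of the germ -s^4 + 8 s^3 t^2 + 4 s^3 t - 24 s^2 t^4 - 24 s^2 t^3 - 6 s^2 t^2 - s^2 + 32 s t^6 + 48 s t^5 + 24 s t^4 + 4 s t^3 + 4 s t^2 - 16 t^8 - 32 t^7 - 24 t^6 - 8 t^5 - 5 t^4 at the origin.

A_3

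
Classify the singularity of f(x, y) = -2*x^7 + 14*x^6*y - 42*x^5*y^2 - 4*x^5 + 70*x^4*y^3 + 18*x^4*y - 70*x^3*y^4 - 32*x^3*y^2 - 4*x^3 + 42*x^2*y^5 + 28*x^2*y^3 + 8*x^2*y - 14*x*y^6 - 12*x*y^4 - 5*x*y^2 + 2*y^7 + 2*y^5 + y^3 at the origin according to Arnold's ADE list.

The Hessian of f at 0 has rank 0. Corank 2; j^3 = -(x - y)*(2*x - y)^2 has shape L^2 M (L != M), so D-series; mu = 8 gives D_8.

D8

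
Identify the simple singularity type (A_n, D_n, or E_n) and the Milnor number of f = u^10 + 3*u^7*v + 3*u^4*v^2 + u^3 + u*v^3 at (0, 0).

Type E7, Milnor number mu = 7.

The Hessian of f at 0 has rank 0. Corank 2; j^3 = u^3 is a perfect cube, so E-series; the 4-jet and mu = 7 give E_7.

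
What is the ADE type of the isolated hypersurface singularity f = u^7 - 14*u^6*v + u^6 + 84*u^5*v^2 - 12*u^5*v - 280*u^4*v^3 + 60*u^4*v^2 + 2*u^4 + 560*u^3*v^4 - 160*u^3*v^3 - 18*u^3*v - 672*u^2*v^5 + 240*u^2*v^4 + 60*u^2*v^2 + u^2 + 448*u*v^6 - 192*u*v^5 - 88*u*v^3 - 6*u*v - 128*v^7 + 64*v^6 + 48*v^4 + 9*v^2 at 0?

A_{6}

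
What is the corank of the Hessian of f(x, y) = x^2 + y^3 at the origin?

1

Hessian at 0 has rank 1.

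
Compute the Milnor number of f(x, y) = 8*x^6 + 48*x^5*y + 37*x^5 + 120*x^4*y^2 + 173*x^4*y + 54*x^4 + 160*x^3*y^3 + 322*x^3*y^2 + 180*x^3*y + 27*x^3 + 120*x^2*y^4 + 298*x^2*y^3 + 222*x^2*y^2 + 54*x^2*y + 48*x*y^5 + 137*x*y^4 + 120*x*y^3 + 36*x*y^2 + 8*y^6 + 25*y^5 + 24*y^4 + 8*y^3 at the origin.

The Hessian of f at 0 has rank 0. Corank 2; j^3 = (3*x + 2*y)^3 is a perfect cube, so E-series; the 5-jet and mu = 8 give E_8.

8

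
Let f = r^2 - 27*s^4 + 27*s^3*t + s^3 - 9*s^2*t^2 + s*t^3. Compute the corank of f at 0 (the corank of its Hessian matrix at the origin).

The Hessian at 0 is [[0, 0, 0], [0, 0, 0], [0, 0, 2]] of rank 1; hence corank 2.

2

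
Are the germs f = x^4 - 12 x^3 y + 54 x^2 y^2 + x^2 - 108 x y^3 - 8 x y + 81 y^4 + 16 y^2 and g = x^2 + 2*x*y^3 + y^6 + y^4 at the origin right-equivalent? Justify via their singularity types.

Yes.

The Hessian of f at 0 has rank 1. Corank 1: A-series; mu = 3 gives A_3. The Hessian of g at 0 has rank 1. Corank 1: A-series; mu = 3 gives A_3. Both have type A_3, hence right-equivalent.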